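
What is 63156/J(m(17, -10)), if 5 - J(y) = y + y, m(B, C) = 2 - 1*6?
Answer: 63156/13 ≈ 4858.2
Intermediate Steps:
m(B, C) = -4 (m(B, C) = 2 - 6 = -4)
J(y) = 5 - 2*y (J(y) = 5 - (y + y) = 5 - 2*y)
63156/J(m(17, -10)) = 63156/(5 - 2*(-4)) = 63156/(5 + 8) = 63156/13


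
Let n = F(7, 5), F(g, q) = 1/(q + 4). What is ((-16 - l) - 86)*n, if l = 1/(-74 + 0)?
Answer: -7547/666 ≈ -11.332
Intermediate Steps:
F(g, q) = 1/(4 + q)
l = -1/74 (l = 1/(-74) = -1/74 ≈ -0.013514)
n = ⅑ (n = 1/(4 + 5) = 1/9 = ⅑ ≈ 0.11111)
((-16 - l) - 86)*n = ((-16 - 1*(-1/74)) - 86)*(⅑) = ((-16 + 1/74) - 86)*(⅑) = (-1183/74 - 86)*(⅑) = -7547/74*⅑ = -7547/666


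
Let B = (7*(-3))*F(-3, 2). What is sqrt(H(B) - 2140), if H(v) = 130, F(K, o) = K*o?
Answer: I*sqrt(2010) ≈ 44.833*I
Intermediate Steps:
B = 126 (B = (7*(-3))*(-3*2) = -21*(-6) = 126)
sqrt(H(B) - 2140) = sqrt(130 - 2140) = sqrt(-2010) = I*sqrt(2010)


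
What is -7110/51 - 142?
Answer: -4784/17 ≈ -281.41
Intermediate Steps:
-7110/51 - 142 = -79*30/17 - 142 = -2370/17 - 142 = -4784/17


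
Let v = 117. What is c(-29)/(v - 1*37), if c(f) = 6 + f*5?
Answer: -139/80 ≈ -1.7375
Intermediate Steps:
c(f) = 6 + 5*f
c(-29)/(v - 1*37) = (6 + 5*(-29))/(117 - 1*37) = (6 - 145)/(117 - 37) = -139/80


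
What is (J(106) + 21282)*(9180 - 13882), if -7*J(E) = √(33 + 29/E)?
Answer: -100067964 + 2351*√373862/371 ≈ -1.0006e+8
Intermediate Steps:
J(E) = -√(33 + 29/E)/7
(J(106) + 21282)*(9180 - 13882) = (-√(33 + 29/106)/7 + 21282)*(9180 - 13882) = (-√(33 + 29*(1/106))/7 + 21282)*(-4702) = (-√(33 + 29/106)/7 + 21282)*(-4702) = (-√373862/742 + 21282)*(-4702) = (21282 - √373862/742)*(-4702) = -100067964 + 2351*√373862/371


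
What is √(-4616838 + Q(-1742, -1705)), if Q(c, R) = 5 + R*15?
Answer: 2*I*√1160602 ≈ 2154.6*I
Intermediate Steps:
Q(c, R) = 5 + 15*R
√(-4616838 + Q(-1742, -1705)) = √(-4616838 + (5 + 15*(-1705))) = √(-4616838 + (5 - 25575)) = √(-4616838 - 25570) = √(-4642408) = 2*I*√1160602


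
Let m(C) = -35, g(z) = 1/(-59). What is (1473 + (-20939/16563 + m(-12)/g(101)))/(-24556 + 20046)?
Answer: -285751/364386 ≈ -0.78420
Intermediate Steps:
g(z) = -1/59
(1473 + (-20939/16563 + m(-12)/g(101)))/(-24556 + 20046) = (1473 + (-20939/16563 - 35/(-1/59)))/(-24556 + 20046) = (1473 + (-20939*1/16563 - 35*(-59)))/(-4510) = (1473 + (-20939/16563 + 2065))*(-1/4510) = (1473 + 34181656/16563)*(-1/4510) = (58578955/16563)*(-1/4510) = -285751/364386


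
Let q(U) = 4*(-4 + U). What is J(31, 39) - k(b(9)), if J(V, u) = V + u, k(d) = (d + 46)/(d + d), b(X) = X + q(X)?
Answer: 3985/58 ≈ 68.707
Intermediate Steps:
q(U) = -16 + 4*U
b(X) = -16 + 5*X (b(X) = X + (-16 + 4*X) = -16 + 5*X)
k(d) = (46 + d)/(2*d) (k(d) = (46 + d)/((2*d)) = (46 + d)*(1/(2*d)) = (46 + d)/(2*d))
J(31, 39) - k(b(9)) = (31 + 39) - (46 + (-16 + 5*9))/(2*(-16 + 5*9)) = 70 - (46 + (-16 + 45))/(2*(-16 + 45)) = 70 - (46 + 29)/(2*29) = 70 - 75/(2*29) = 70 - 1*75/58 = 70 - 75/58 = 3985/58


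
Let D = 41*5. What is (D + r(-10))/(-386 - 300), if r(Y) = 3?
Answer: -104/343 ≈ -0.30321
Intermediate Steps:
D = 205
(D + r(-10))/(-386 - 300) = (205 + 3)/(-386 - 300) = 208/(-686) = 208*(-1/686) = -104/343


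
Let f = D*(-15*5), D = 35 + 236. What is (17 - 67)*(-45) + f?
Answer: -18075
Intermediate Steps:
D = 271
f = -20325 (f = 271*(-15*5) = 271*(-75) = -20325)
(17 - 67)*(-45) + f = (17 - 67)*(-45) - 20325 = -50*(-45) - 20325 = 2250 - 20325 = -18075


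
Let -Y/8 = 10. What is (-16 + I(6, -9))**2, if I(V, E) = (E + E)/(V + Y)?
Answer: 339889/1369 ≈ 248.28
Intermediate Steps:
Y = -80 (Y = -8*10 = -80)
I(V, E) = 2*E/(-80 + V) (I(V, E) = (E + E)/(V - 80) = (2*E)/(-80 + V) = 2*E/(-80 + V))
(-16 + I(6, -9))**2 = (-16 + 2*(-9)/(-80 + 6))**2 = (-16 + 2*(-9)/(-74))**2 = (-16 + 2*(-9)*(-1/74))**2 = (-16 + 9/37)**2 = (-583/37)**2 = 339889/1369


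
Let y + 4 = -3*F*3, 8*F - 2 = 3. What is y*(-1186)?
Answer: 45661/4 ≈ 11415.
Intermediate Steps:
F = 5/8 (F = ¼ + (⅛)*3 = ¼ + 3/8 = 5/8 ≈ 0.62500)
y = -77/8 (y = -4 - 3*5/8*3 = -4 - 15/8*3 = -4 - 45/8 = -77/8 ≈ -9.6250)
y*(-1186) = -77/8*(-1186) = 45661/4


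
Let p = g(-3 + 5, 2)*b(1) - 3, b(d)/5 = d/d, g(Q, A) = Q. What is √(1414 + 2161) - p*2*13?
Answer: -182 + 5*√143 ≈ -122.21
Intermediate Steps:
b(d) = 5 (b(d) = 5*(d/d) = 5*1 = 5)
p = 7 (p = (-3 + 5)*5 - 3 = 2*5 - 3 = 10 - 3 = 7)
√(1414 + 2161) - p*2*13 = √(1414 + 2161) - 7*2*13 = √3575 - 14*13 = 5*√143 - 1*182 = 5*√143 - 182 = -182 + 5*√143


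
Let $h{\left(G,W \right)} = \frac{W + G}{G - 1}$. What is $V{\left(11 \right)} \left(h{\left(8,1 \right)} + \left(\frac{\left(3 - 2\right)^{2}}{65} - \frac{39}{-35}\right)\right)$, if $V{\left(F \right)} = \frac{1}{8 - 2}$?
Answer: $\frac{157}{390} \approx 0.40256$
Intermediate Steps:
$h{\left(G,W \right)} = \frac{G + W}{-1 + G}$
$V{\left(F \right)} = \frac{1}{6}$
$V{\left(11 \right)} \left(h{\left(8,1 \right)} + \left(\frac{\left(3 - 2\right)^{2}}{65} - \frac{39}{-35}\right)\right) = \frac{\frac{8 + 1}{-1 + 8} + \left(\frac{\left(3 - 2\right)^{2}}{65} - \frac{39}{-35}\right)}{6} = \frac{\frac{1}{7} \cdot 9 + \left(1^{2} \cdot \frac{1}{65} - - \frac{39}{35}\right)}{6} = \frac{\frac{1}{7} \cdot 9 + \left(1 \cdot \frac{1}{65} + \frac{39}{35}\right)}{6} = \frac{\frac{9}{7} + \left(\frac{1}{65} + \frac{39}{35}\right)}{6} = \frac{\frac{9}{7} + \frac{514}{455}}{6} = \frac{1}{6} \cdot \frac{157}{65} = \frac{157}{390}$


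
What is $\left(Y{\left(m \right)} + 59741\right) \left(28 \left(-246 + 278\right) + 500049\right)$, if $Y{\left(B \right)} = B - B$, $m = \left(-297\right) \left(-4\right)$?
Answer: $29926955245$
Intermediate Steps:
$m = 1188$
$Y{\left(B \right)} = 0$
$\left(Y{\left(m \right)} + 59741\right) \left(28 \left(-246 + 278\right) + 500049\right) = \left(0 + 59741\right) \left(28 \left(-246 + 278\right) + 500049\right) = 59741 \left(28 \cdot 32 + 500049\right) = 59741 \left(896 + 500049\right) = 59741 \cdot 500945 = 29926955245$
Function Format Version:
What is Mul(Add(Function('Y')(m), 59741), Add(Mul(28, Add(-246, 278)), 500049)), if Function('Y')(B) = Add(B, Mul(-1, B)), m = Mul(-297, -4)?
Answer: 29926955245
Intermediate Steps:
m = 1188
Function('Y')(B) = 0
Mul(Add(Function('Y')(m), 59741), Add(Mul(28, Add(-246, 278)), 500049)) = Mul(Add(0, 59741), Add(Mul(28, Add(-246, 278)), 500049)) = Mul(59741, Add(Mul(28, 32), 500049)) = Mul(59741, Add(896, 500049)) = Mul(59741, 500945) = 29926955245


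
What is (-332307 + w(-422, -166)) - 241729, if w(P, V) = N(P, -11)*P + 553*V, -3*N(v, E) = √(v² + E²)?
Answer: -665834 + 422*√178205/3 ≈ -6.0645e+5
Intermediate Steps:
N(v, E) = -√(E² + v²)/3 (N(v, E) = -√(v² + E²)/3 = -√(E² + v²)/3)
w(P, V) = 553*V - P*√(121 + P²)/3 (w(P, V) = (-√((-11)² + P²)/3)*P + 553*V = (-√(121 + P²)/3)*P + 553*V = -P*√(121 + P²)/3 + 553*V = 553*V - P*√(121 + P²)/3)
(-332307 + w(-422, -166)) - 241729 = (-332307 + (553*(-166) - ⅓*(-422)*√(121 + (-422)²))) - 241729 = (-332307 + (-91798 - ⅓*(-422)*√(121 + 178084))) - 241729 = (-332307 + (-91798 - ⅓*(-422)*√178205)) - 241729 = (-332307 + (-91798 + 422*√178205/3)) - 241729 = (-424105 + 422*√178205/3) - 241729 = -665834 + 422*√178205/3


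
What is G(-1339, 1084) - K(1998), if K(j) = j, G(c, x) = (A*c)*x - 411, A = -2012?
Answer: 2920367303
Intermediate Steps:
G(c, x) = -411 - 2012*c*x (G(c, x) = (-2012*c)*x - 411 = -2012*c*x - 411 = -411 - 2012*c*x)
G(-1339, 1084) - K(1998) = (-411 - 2012*(-1339)*1084) - 1*1998 = (-411 + 2920369712) - 1998 = 2920369301 - 1998 = 2920367303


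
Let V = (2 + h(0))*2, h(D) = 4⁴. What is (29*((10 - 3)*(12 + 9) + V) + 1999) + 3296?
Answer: 24522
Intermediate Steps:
h(D) = 256
V = 516 (V = (2 + 256)*2 = 258*2 = 516)
(29*((10 - 3)*(12 + 9) + V) + 1999) + 3296 = (29*((10 - 3)*(12 + 9) + 516) + 1999) + 3296 = (29*(7*21 + 516) + 1999) + 3296 = (29*(147 + 516) + 1999) + 3296 = (29*663 + 1999) + 3296 = (19227 + 1999) + 3296 = 21226 + 3296 = 24522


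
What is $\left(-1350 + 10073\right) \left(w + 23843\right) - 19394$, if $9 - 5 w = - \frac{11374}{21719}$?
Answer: $\frac{4517111322092}{21719} \approx 2.0798 \cdot 10^{8}$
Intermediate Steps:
$w = \frac{41369}{21719}$ ($w = \frac{9}{5} - \frac{\left(-11374\right) \frac{1}{21719}}{5} = \frac{9}{5} - - \frac{11374}{108595} = \frac{9}{5} + \frac{11374}{108595} = \frac{41369}{21719} \approx 1.9047$)
$\left(-1350 + 10073\right) \left(w + 23843\right) - 19394 = \left(-1350 + 10073\right) \left(\frac{41369}{21719} + 23843\right) - 19394 = 8723 \cdot \frac{517887486}{21719} - 19394 = \frac{4517532540378}{21719} - 19394 = \frac{4517111322092}{21719}$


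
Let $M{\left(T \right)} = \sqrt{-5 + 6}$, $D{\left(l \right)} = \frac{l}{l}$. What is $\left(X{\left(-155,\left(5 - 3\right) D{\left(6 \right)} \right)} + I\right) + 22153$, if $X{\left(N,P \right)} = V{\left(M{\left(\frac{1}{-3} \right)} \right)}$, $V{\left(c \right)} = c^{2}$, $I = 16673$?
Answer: $38827$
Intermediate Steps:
$D{\left(l \right)} = 1$
$M{\left(T \right)} = 1$ ($M{\left(T \right)} = \sqrt{1} = 1$)
$X{\left(N,P \right)} = 1$ ($X{\left(N,P \right)} = 1^{2} = 1$)
$\left(X{\left(-155,\left(5 - 3\right) D{\left(6 \right)} \right)} + I\right) + 22153 = \left(1 + 16673\right) + 22153 = 16674 + 22153 = 38827$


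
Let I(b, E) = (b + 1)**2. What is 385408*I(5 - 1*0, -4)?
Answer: 13874688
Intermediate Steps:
I(b, E) = (1 + b)**2
385408*I(5 - 1*0, -4) = 385408*(1 + (5 - 1*0))**2 = 385408*(1 + (5 + 0))**2 = 385408*(1 + 5)**2 = 385408*6**2 = 385408*36 = 13874688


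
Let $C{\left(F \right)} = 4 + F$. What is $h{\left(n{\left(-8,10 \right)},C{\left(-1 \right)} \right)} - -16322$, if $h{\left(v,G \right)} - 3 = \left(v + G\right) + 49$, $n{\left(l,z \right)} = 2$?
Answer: $16379$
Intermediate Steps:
$h{\left(v,G \right)} = 52 + G + v$ ($h{\left(v,G \right)} = 3 + \left(\left(v + G\right) + 49\right) = 3 + \left(\left(G + v\right) + 49\right) = 3 + \left(49 + G + v\right) = 52 + G + v$)
$h{\left(n{\left(-8,10 \right)},C{\left(-1 \right)} \right)} - -16322 = \left(52 + \left(4 - 1\right) + 2\right) - -16322 = \left(52 + 3 + 2\right) + 16322 = 57 + 16322 = 16379$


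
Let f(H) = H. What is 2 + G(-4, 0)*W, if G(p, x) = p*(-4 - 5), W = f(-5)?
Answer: -178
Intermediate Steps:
W = -5
G(p, x) = -9*p (G(p, x) = p*(-9) = -9*p)
2 + G(-4, 0)*W = 2 - 9*(-4)*(-5) = 2 + 36*(-5) = 2 - 180 = -178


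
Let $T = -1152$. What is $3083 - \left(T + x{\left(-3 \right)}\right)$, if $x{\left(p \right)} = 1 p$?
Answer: $4238$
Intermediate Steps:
$x{\left(p \right)} = p$
$3083 - \left(T + x{\left(-3 \right)}\right) = 3083 - \left(-1152 - 3\right) = 3083 - -1155 = 3083 + 1155 = 4238$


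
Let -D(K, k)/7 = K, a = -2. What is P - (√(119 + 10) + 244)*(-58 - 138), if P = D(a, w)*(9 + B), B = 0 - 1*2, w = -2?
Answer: 47922 + 196*√129 ≈ 50148.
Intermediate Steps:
D(K, k) = -7*K
B = -2 (B = 0 - 2 = -2)
P = 98 (P = (-7*(-2))*(9 - 2) = 14*7 = 98)
P - (√(119 + 10) + 244)*(-58 - 138) = 98 - (√(119 + 10) + 244)*(-58 - 138) = 98 - (√129 + 244)*(-196) = 98 - (244 + √129)*(-196) = 98 - (-47824 - 196*√129) = 98 + (47824 + 196*√129) = 47922 + 196*√129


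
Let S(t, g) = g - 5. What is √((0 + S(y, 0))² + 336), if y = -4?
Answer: 19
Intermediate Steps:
S(t, g) = -5 + g
√((0 + S(y, 0))² + 336) = √((0 + (-5 + 0))² + 336) = √((0 - 5)² + 336) = √((-5)² + 336) = √(25 + 336) = √361 = 19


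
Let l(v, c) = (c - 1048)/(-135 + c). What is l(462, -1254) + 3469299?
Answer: 4818858613/1389 ≈ 3.4693e+6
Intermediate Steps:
l(v, c) = (-1048 + c)/(-135 + c)
l(462, -1254) + 3469299 = (-1048 - 1254)/(-135 - 1254) + 3469299 = -2302/(-1389) + 3469299 = -1/1389*(-2302) + 3469299 = 2302/1389 + 3469299 = 4818858613/1389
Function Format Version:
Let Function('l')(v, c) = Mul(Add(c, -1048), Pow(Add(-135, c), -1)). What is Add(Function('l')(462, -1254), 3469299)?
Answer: Rational(4818858613, 1389) ≈ 3.4693e+6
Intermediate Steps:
Function('l')(v, c) = Mul(Pow(Add(-135, c), -1), Add(-1048, c)) (Function('l')(v, c) = Mul(Add(-1048, c), Pow(Add(-135, c), -1)) = Mul(Pow(Add(-135, c), -1), Add(-1048, c)))
Add(Function('l')(462, -1254), 3469299) = Add(Mul(Pow(Add(-135, -1254), -1), Add(-1048, -1254)), 3469299) = Add(Mul(Pow(-1389, -1), -2302), 3469299) = Add(Mul(Rational(-1, 1389), -2302), 3469299) = Add(Rational(2302, 1389), 3469299) = Rational(4818858613, 1389)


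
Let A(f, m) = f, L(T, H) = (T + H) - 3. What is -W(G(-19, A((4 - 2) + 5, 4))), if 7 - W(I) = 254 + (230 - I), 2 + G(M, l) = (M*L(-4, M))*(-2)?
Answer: 1467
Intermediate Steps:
L(T, H) = -3 + H + T (L(T, H) = (H + T) - 3 = -3 + H + T)
G(M, l) = -2 - 2*M*(-7 + M) (G(M, l) = -2 + (M*(-3 + M - 4))*(-2) = -2 + (M*(-7 + M))*(-2) = -2 - 2*M*(-7 + M))
W(I) = -477 + I (W(I) = 7 - (254 + (230 - I)) = 7 - (484 - I) = 7 + (-484 + I) = -477 + I)
-W(G(-19, A((4 - 2) + 5, 4))) = -(-477 + (-2 - 2*(-19)*(-7 - 19))) = -(-477 + (-2 - 2*(-19)*(-26))) = -(-477 + (-2 - 988)) = -(-477 - 990) = -1*(-1467) = 1467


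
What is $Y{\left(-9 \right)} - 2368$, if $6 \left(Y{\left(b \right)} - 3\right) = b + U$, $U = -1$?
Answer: $- \frac{7100}{3} \approx -2366.7$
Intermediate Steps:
$Y{\left(b \right)} = \frac{17}{6} + \frac{b}{6}$ ($Y{\left(b \right)} = 3 + \frac{b - 1}{6} = 3 + \frac{-1 + b}{6} = 3 + \left(- \frac{1}{6} + \frac{b}{6}\right) = \frac{17}{6} + \frac{b}{6}$)
$Y{\left(-9 \right)} - 2368 = \left(\frac{17}{6} + \frac{1}{6} \left(-9\right)\right) - 2368 = \left(\frac{17}{6} - \frac{3}{2}\right) - 2368 = \frac{4}{3} - 2368 = - \frac{7100}{3}$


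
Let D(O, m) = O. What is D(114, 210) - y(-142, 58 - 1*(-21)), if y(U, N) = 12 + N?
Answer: 23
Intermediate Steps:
D(114, 210) - y(-142, 58 - 1*(-21)) = 114 - (12 + (58 - 1*(-21))) = 114 - (12 + (58 + 21)) = 114 - (12 + 79) = 114 - 1*91 = 114 - 91 = 23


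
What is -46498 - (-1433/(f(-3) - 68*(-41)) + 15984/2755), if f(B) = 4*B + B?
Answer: -355267193987/7639615 ≈ -46503.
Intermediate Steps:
f(B) = 5*B
-46498 - (-1433/(f(-3) - 68*(-41)) + 15984/2755) = -46498 - (-1433/(5*(-3) - 68*(-41)) + 15984/2755) = -46498 - (-1433/(-15 + 2788) + 15984*(1/2755)) = -46498 - (-1433/2773 + 15984/2755) = -46498 - 1*40375717/7639615 = -46498 - 40375717/7639615 = -355267193987/7639615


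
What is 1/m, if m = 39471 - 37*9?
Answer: 1/39138 ≈ 2.5551e-5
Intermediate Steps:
m = 39138 (m = 39471 - 333 = 39138)
1/m = 1/39138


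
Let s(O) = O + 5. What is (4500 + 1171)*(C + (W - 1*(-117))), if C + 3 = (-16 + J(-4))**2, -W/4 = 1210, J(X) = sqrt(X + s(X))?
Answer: -25366383 - 181472*I*sqrt(3) ≈ -2.5366e+7 - 3.1432e+5*I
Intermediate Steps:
s(O) = 5 + O
J(X) = sqrt(5 + 2*X) (J(X) = sqrt(X + (5 + X)) = sqrt(5 + 2*X))
W = -4840 (W = -4*1210 = -4840)
C = -3 + (-16 + I*sqrt(3))**2 (C = -3 + (-16 + sqrt(5 + 2*(-4)))**2 = -3 + (-16 + sqrt(5 - 8))**2 = -3 + (-16 + sqrt(-3))**2 = -3 + (-16 + I*sqrt(3))**2 ≈ 250.0 - 55.426*I)
(4500 + 1171)*(C + (W - 1*(-117))) = (4500 + 1171)*((250 - 32*I*sqrt(3)) + (-4840 - 1*(-117))) = 5671*((250 - 32*I*sqrt(3)) + (-4840 + 117)) = 5671*((250 - 32*I*sqrt(3)) - 4723) = 5671*(-4473 - 32*I*sqrt(3)) = -25366383 - 181472*I*sqrt(3)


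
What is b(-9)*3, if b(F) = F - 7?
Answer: -48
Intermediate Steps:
b(F) = -7 + F
b(-9)*3 = (-7 - 9)*3 = -16*3 = -48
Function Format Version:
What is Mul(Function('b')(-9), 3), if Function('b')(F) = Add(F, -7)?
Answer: -48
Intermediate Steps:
Function('b')(F) = Add(-7, F)
Mul(Function('b')(-9), 3) = Mul(Add(-7, -9), 3) = Mul(-16, 3) = -48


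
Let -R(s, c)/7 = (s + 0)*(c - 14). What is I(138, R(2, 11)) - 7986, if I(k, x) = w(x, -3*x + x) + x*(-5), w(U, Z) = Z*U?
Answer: -11724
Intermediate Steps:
R(s, c) = -7*s*(-14 + c) (R(s, c) = -7*(s + 0)*(c - 14) = -7*s*(-14 + c))
w(U, Z) = U*Z
I(k, x) = -5*x - 2*x² (I(k, x) = x*(-3*x + x) + x*(-5) = x*(-2*x) - 5*x = -2*x² - 5*x = -5*x - 2*x²)
I(138, R(2, 11)) - 7986 = (7*2*(14 - 1*11))*(-5 - 14*2*(14 - 1*11)) - 7986 = (7*2*(14 - 11))*(-5 - 14*2*(14 - 11)) - 7986 = (7*2*3)*(-5 - 14*2*3) - 7986 = 42*(-5 - 2*42) - 7986 = 42*(-5 - 84) - 7986 = 42*(-89) - 7986 = -3738 - 7986 = -11724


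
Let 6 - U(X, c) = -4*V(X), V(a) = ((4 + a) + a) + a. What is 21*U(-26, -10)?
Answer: -6090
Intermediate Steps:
V(a) = 4 + 3*a (V(a) = (4 + 2*a) + a = 4 + 3*a)
U(X, c) = 22 + 12*X (U(X, c) = 6 - (-4)*(4 + 3*X) = 6 - (-16 - 12*X) = 6 + (16 + 12*X) = 22 + 12*X)
21*U(-26, -10) = 21*(22 + 12*(-26)) = 21*(22 - 312) = 21*(-290) = -6090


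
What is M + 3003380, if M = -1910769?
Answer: 1092611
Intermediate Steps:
M + 3003380 = -1910769 + 3003380 = 1092611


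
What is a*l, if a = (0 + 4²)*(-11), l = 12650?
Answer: -2226400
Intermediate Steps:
a = -176 (a = (0 + 16)*(-11) = 16*(-11) = -176)
a*l = -176*12650 = -2226400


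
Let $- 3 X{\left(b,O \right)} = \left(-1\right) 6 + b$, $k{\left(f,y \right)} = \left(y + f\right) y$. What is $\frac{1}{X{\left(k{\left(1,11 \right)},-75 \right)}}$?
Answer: $- \frac{1}{42} \approx -0.02381$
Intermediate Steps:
$k{\left(f,y \right)} = y \left(f + y\right)$ ($k{\left(f,y \right)} = \left(f + y\right) y = y \left(f + y\right)$)
$X{\left(b,O \right)} = 2 - \frac{b}{3}$ ($X{\left(b,O \right)} = - \frac{\left(-1\right) 6 + b}{3} = - \frac{-6 + b}{3} = 2 - \frac{b}{3}$)
$\frac{1}{X{\left(k{\left(1,11 \right)},-75 \right)}} = \frac{1}{2 - \frac{11 \left(1 + 11\right)}{3}} = \frac{1}{2 - \frac{11 \cdot 12}{3}} = \frac{1}{2 - 44} = \frac{1}{-42} = - \frac{1}{42}$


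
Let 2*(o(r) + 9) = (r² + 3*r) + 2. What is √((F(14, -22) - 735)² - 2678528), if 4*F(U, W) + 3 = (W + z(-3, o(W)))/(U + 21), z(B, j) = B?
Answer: I*√418839679/14 ≈ 1461.8*I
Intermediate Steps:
o(r) = -8 + r²/2 + 3*r/2 (o(r) = -9 + ((r² + 3*r) + 2)/2 = -9 + (2 + r² + 3*r)/2 = -9 + (1 + r²/2 + 3*r/2) = -8 + r²/2 + 3*r/2)
F(U, W) = -¾ + (-3 + W)/(4*(21 + U)) (F(U, W) = -¾ + ((W - 3)/(U + 21))/4 = -¾ + ((-3 + W)/(21 + U))/4 = -¾ + (-3 + W)/(4*(21 + U)))
√((F(14, -22) - 735)² - 2678528) = √(((-66 - 22 - 3*14)/(4*(21 + 14)) - 735)² - 2678528) = √(((¼)*(-66 - 22 - 42)/35 - 735)² - 2678528) = √(((¼)*(1/35)*(-130) - 735)² - 2678528) = √((-13/14 - 735)² - 2678528) = √((-10303/14)² - 2678528) = √(106151809/196 - 2678528) = √(-418839679/196) = I*√418839679/14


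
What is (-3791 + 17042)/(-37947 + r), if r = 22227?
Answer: -4417/5240 ≈ -0.84294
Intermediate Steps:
(-3791 + 17042)/(-37947 + r) = (-3791 + 17042)/(-37947 + 22227) = 13251/(-15720) = 13251*(-1/15720) = -4417/5240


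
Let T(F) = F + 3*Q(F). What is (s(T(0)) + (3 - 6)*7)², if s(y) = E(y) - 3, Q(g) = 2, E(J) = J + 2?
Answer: 256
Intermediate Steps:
E(J) = 2 + J
T(F) = 6 + F (T(F) = F + 3*2 = F + 6 = 6 + F)
s(y) = -1 + y (s(y) = (2 + y) - 3 = -1 + y)
(s(T(0)) + (3 - 6)*7)² = ((-1 + (6 + 0)) + (3 - 6)*7)² = ((-1 + 6) - 3*7)² = (5 - 21)² = (-16)² = 256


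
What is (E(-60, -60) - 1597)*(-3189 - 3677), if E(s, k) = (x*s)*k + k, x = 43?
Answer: -1051479838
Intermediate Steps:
E(s, k) = k + 43*k*s (E(s, k) = (43*s)*k + k = 43*k*s + k = k + 43*k*s)
(E(-60, -60) - 1597)*(-3189 - 3677) = (-60*(1 + 43*(-60)) - 1597)*(-3189 - 3677) = (-60*(1 - 2580) - 1597)*(-6866) = (-60*(-2579) - 1597)*(-6866) = (154740 - 1597)*(-6866) = 153143*(-6866) = -1051479838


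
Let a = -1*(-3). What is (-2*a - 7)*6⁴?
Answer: -16848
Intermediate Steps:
a = 3
(-2*a - 7)*6⁴ = (-2*3 - 7)*6⁴ = (-6 - 7)*1296 = -13*1296 = -16848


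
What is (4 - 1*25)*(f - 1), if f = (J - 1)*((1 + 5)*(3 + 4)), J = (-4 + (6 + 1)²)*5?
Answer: -197547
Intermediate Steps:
J = 225 (J = (-4 + 7²)*5 = (-4 + 49)*5 = 45*5 = 225)
f = 9408 (f = (225 - 1)*((1 + 5)*(3 + 4)) = 224*(6*7) = 224*42 = 9408)
(4 - 1*25)*(f - 1) = (4 - 1*25)*(9408 - 1) = (4 - 25)*9407 = -21*9407 = -197547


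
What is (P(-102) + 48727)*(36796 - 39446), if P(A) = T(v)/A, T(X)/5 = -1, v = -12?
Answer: -6585460675/51 ≈ -1.2913e+8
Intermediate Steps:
T(X) = -5 (T(X) = 5*(-1) = -5)
P(A) = -5/A
(P(-102) + 48727)*(36796 - 39446) = (-5/(-102) + 48727)*(36796 - 39446) = (-5*(-1/102) + 48727)*(-2650) = (5/102 + 48727)*(-2650) = (4970159/102)*(-2650) = -6585460675/51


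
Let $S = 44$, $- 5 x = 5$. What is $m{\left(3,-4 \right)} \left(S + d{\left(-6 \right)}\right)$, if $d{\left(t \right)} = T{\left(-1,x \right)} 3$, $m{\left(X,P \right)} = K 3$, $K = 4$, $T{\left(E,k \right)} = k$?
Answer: $492$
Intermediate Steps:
$x = -1$ ($x = \left(- \frac{1}{5}\right) 5 = -1$)
$m{\left(X,P \right)} = 12$ ($m{\left(X,P \right)} = 4 \cdot 3 = 12$)
$d{\left(t \right)} = -3$ ($d{\left(t \right)} = \left(-1\right) 3 = -3$)
$m{\left(3,-4 \right)} \left(S + d{\left(-6 \right)}\right) = 12 \left(44 - 3\right) = 12 \cdot 41 = 492$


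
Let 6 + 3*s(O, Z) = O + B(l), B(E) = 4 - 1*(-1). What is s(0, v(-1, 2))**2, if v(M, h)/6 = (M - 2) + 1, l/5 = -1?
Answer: 1/9 ≈ 0.11111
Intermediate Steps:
l = -5 (l = 5*(-1) = -5)
B(E) = 5 (B(E) = 4 + 1 = 5)
v(M, h) = -6 + 6*M (v(M, h) = 6*((M - 2) + 1) = 6*((-2 + M) + 1) = 6*(-1 + M) = -6 + 6*M)
s(O, Z) = -1/3 + O/3 (s(O, Z) = -2 + (O + 5)/3 = -2 + (5 + O)/3 = -2 + (5/3 + O/3) = -1/3 + O/3)
s(0, v(-1, 2))**2 = (-1/3 + (1/3)*0)**2 = (-1/3 + 0)**2 = (-1/3)**2 = 1/9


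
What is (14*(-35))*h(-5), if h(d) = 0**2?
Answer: 0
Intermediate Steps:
h(d) = 0
(14*(-35))*h(-5) = (14*(-35))*0 = -490*0 = 0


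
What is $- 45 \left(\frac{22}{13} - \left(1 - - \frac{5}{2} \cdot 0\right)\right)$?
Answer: $- \frac{405}{13} \approx -31.154$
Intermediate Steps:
$- 45 \left(\frac{22}{13} - \left(1 - - \frac{5}{2} \cdot 0\right)\right) = - 45 \left(22 \cdot \frac{1}{13} - \left(1 - \left(-5\right) \frac{1}{2} \cdot 0\right)\right) = - 45 \left(\frac{22}{13} - 1\right) = - \frac{45 \cdot 9}{13} = \left(-1\right) \frac{405}{13} = - \frac{405}{13}$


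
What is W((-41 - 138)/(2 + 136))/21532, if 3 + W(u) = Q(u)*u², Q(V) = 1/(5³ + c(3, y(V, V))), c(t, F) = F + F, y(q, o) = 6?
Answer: -7795043/56177590896 ≈ -0.00013876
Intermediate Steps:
c(t, F) = 2*F
Q(V) = 1/137 (Q(V) = 1/(5³ + 2*6) = 1/(125 + 12) = 1/137)
W(u) = -3 + u²/137
W((-41 - 138)/(2 + 136))/21532 = (-3 + ((-41 - 138)/(2 + 136))²/137)/21532 = (-3 + (-179/138)²/137)*(1/21532) = (-3 + (1/137)*(32041/19044))*(1/21532) = (-3 + 32041/2609028)*(1/21532) = -7795043/2609028*1/21532 = -7795043/56177590896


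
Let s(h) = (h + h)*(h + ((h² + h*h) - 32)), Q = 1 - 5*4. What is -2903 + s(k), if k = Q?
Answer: -28401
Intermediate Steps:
Q = -19 (Q = 1 - 20 = -19)
k = -19
s(h) = 2*h*(-32 + h + 2*h²) (s(h) = (2*h)*(h + ((h² + h²) - 32)) = (2*h)*(h + (2*h² - 32)) = (2*h)*(h + (-32 + 2*h²)) = (2*h)*(-32 + h + 2*h²) = 2*h*(-32 + h + 2*h²))
-2903 + s(k) = -2903 + 2*(-19)*(-32 - 19 + 2*(-19)²) = -2903 + 2*(-19)*(-32 - 19 + 2*361) = -2903 + 2*(-19)*(-32 - 19 + 722) = -2903 + 2*(-19)*671 = -2903 - 25498 = -28401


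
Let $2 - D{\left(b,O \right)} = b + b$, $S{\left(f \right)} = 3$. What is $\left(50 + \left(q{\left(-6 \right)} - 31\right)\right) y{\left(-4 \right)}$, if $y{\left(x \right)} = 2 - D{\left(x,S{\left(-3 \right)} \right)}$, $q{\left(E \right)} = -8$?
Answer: $-88$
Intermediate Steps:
$D{\left(b,O \right)} = 2 - 2 b$ ($D{\left(b,O \right)} = 2 - \left(b + b\right) = 2 - 2 b$)
$y{\left(x \right)} = 2 x$ ($y{\left(x \right)} = 2 - \left(2 - 2 x\right) = 2 + \left(-2 + 2 x\right) = 2 x$)
$\left(50 + \left(q{\left(-6 \right)} - 31\right)\right) y{\left(-4 \right)} = \left(50 - 39\right) 2 \left(-4\right) = \left(50 - 39\right) \left(-8\right) = 11 \left(-8\right) = -88$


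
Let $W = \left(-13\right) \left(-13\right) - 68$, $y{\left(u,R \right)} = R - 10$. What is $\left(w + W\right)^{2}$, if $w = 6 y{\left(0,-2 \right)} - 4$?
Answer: $625$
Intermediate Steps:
$y{\left(u,R \right)} = -10 + R$ ($y{\left(u,R \right)} = R - 10 = -10 + R$)
$W = 101$ ($W = 169 - 68 = 101$)
$w = -76$ ($w = 6 \left(-10 - 2\right) - 4 = 6 \left(-12\right) - 4 = -72 - 4 = -76$)
$\left(w + W\right)^{2} = \left(-76 + 101\right)^{2} = 25^{2} = 625$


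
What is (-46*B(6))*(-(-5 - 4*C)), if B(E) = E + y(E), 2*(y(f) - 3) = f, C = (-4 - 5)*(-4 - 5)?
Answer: -181608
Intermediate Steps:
C = 81 (C = -9*(-9) = 81)
y(f) = 3 + f/2
B(E) = 3 + 3*E/2 (B(E) = E + (3 + E/2) = 3 + 3*E/2)
(-46*B(6))*(-(-5 - 4*C)) = (-46*(3 + (3/2)*6))*(-(-5 - 4*81)) = (-46*(3 + 9))*(-(-5 - 324)) = (-46*12)*(-1*(-329)) = -552*329 = -181608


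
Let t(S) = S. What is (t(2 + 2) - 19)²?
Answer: 225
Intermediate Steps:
(t(2 + 2) - 19)² = ((2 + 2) - 19)² = (4 - 19)² = (-15)² = 225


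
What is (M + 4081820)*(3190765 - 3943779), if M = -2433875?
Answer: -1240925656230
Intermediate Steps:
(M + 4081820)*(3190765 - 3943779) = (-2433875 + 4081820)*(3190765 - 3943779) = 1647945*(-753014) = -1240925656230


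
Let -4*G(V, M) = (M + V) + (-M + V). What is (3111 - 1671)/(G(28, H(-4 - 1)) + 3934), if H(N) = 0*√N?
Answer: 18/49 ≈ 0.36735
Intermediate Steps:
H(N) = 0
G(V, M) = -V/2 (G(V, M) = -((M + V) + (-M + V))/4 = -((M + V) + (V - M))/4 = -V/2)
(3111 - 1671)/(G(28, H(-4 - 1)) + 3934) = (3111 - 1671)/(-½*28 + 3934) = 1440/(-14 + 3934) = 1440/3920 = 1440*(1/3920) = 18/49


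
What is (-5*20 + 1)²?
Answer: 9801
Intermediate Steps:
(-5*20 + 1)² = (-100 + 1)² = (-99)² = 9801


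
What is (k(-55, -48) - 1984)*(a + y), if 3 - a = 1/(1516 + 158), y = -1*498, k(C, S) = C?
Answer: 1689578609/1674 ≈ 1.0093e+6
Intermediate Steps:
y = -498
a = 5021/1674 (a = 3 - 1/(1516 + 158) = 3 - 1/1674 = 5021/1674 ≈ 2.9994)
(k(-55, -48) - 1984)*(a + y) = (-55 - 1984)*(5021/1674 - 498) = -2039*(-828631/1674) = 1689578609/1674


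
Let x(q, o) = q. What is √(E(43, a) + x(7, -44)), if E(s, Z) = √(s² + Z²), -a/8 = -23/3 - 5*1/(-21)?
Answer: √(343 + 7*√263657)/7 ≈ 8.9640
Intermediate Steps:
a = 416/7 (a = -8*(-23/3 - 5*1/(-21)) = -8*(-23*⅓ - 5*(-1/21)) = -8*(-23/3 + 5/21) = -8*(-52/7) = 416/7 ≈ 59.429)
E(s, Z) = √(Z² + s²)
√(E(43, a) + x(7, -44)) = √(√((416/7)² + 43²) + 7) = √(√(173056/49 + 1849) + 7) = √(√(263657/49) + 7) = √(√263657/7 + 7) = √(7 + √263657/7)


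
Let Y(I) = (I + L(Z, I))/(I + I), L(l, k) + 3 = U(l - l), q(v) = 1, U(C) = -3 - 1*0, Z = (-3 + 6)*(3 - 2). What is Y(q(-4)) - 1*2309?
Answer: -4623/2 ≈ -2311.5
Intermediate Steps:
Z = 3 (Z = 3*1 = 3)
U(C) = -3 (U(C) = -3 + 0 = -3)
L(l, k) = -6 (L(l, k) = -3 - 3 = -6)
Y(I) = (-6 + I)/(2*I) (Y(I) = (I - 6)/(I + I) = (-6 + I)/((2*I)) = (-6 + I)*(1/(2*I)) = (-6 + I)/(2*I))
Y(q(-4)) - 1*2309 = (1/2)*(-6 + 1)/1 - 1*2309 = (1/2)*1*(-5) - 2309 = -5/2 - 2309 = -4623/2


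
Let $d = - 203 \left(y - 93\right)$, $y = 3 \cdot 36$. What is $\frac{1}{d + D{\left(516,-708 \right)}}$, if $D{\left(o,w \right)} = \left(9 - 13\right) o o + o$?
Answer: $- \frac{1}{1067553} \approx -9.3672 \cdot 10^{-7}$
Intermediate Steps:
$y = 108$
$d = -3045$ ($d = - 203 \left(108 - 93\right) = \left(-203\right) 15 = -3045$)
$D{\left(o,w \right)} = o - 4 o^{2}$ ($D{\left(o,w \right)} = - 4 o o + o = - 4 o^{2} + o = o - 4 o^{2}$)
$\frac{1}{d + D{\left(516,-708 \right)}} = \frac{1}{-3045 + 516 \left(1 - 2064\right)} = \frac{1}{-3045 + 516 \left(-2063\right)} = \frac{1}{-3045 - 1064508} = \frac{1}{-1067553} = - \frac{1}{1067553}$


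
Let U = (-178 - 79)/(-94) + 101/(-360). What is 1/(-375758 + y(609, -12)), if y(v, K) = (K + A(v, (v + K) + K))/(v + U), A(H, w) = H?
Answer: -10345793/3887504384854 ≈ -2.6613e-6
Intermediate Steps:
U = 41513/16920 (U = -257*(-1/94) + 101*(-1/360) = 257/94 - 101/360 = 41513/16920 ≈ 2.4535)
y(v, K) = (K + v)/(41513/16920 + v) (y(v, K) = (K + v)/(v + 41513/16920) = (K + v)/(41513/16920 + v))
1/(-375758 + y(609, -12)) = 1/(-375758 + 16920*(-12 + 609)/(41513 + 16920*609)) = 1/(-375758 + 16920*597/(41513 + 10304280)) = 1/(-375758 + 16920*597/10345793) = 1/(-375758 + 16920*(1/10345793)*597) = 1/(-375758 + 10101240/10345793) = 1/(-3887504384854/10345793) = -10345793/3887504384854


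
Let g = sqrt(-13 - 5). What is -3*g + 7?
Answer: 7 - 9*I*sqrt(2) ≈ 7.0 - 12.728*I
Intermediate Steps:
g = 3*I*sqrt(2) (g = sqrt(-18) = 3*I*sqrt(2) ≈ 4.2426*I)
-3*g + 7 = -9*I*sqrt(2) + 7 = 7 - 9*I*sqrt(2)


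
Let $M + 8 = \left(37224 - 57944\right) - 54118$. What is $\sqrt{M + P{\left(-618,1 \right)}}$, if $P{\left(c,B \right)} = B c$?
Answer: $2 i \sqrt{18866} \approx 274.71 i$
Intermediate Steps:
$M = -74846$ ($M = -8 + \left(\left(37224 - 57944\right) - 54118\right) = -8 - 74838 = -74846$)
$\sqrt{M + P{\left(-618,1 \right)}} = \sqrt{-74846 + 1 \left(-618\right)} = \sqrt{-74846 - 618} = \sqrt{-75464} = 2 i \sqrt{18866}$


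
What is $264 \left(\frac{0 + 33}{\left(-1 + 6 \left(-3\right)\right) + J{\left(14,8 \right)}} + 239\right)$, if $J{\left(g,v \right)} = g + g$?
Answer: $64064$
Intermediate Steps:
$J{\left(g,v \right)} = 2 g$
$264 \left(\frac{0 + 33}{\left(-1 + 6 \left(-3\right)\right) + J{\left(14,8 \right)}} + 239\right) = 264 \left(\frac{0 + 33}{\left(-1 + 6 \left(-3\right)\right) + 2 \cdot 14} + 239\right) = 264 \left(\frac{33}{\left(-1 - 18\right) + 28} + 239\right) = 264 \left(\frac{33}{-19 + 28} + 239\right) = 264 \left(\frac{33}{9} + 239\right) = 264 \left(33 \cdot \frac{1}{9} + 239\right) = 264 \left(\frac{11}{3} + 239\right) = 264 \cdot \frac{728}{3} = 64064$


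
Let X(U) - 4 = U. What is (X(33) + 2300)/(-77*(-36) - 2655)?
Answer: 779/39 ≈ 19.974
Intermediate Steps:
X(U) = 4 + U
(X(33) + 2300)/(-77*(-36) - 2655) = ((4 + 33) + 2300)/(-77*(-36) - 2655) = (37 + 2300)/(2772 - 2655) = 2337/117 = 2337*(1/117) = 779/39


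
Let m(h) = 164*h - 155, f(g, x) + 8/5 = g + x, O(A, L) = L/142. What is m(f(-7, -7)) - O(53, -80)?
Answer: -963057/355 ≈ -2712.8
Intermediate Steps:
O(A, L) = L/142 (O(A, L) = L*(1/142) = L/142)
f(g, x) = -8/5 + g + x (f(g, x) = -8/5 + (g + x) = -8/5 + g + x)
m(h) = -155 + 164*h
m(f(-7, -7)) - O(53, -80) = (-155 + 164*(-8/5 - 7 - 7)) - (-80)/142 = (-155 + 164*(-78/5)) - 1*(-40/71) = (-155 - 12792/5) + 40/71 = -13567/5 + 40/71 = -963057/355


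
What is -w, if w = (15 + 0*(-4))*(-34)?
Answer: 510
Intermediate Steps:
w = -510 (w = (15 + 0)*(-34) = 15*(-34) = -510)
-w = -1*(-510) = 510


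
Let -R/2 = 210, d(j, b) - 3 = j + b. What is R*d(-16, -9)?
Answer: 9240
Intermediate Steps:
d(j, b) = 3 + b + j (d(j, b) = 3 + (j + b) = 3 + (b + j) = 3 + b + j)
R = -420 (R = -2*210 = -420)
R*d(-16, -9) = -420*(3 - 9 - 16) = -420*(-22) = 9240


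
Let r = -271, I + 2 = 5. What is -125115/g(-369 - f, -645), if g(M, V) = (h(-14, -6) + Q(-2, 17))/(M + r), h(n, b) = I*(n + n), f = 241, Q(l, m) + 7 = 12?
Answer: -110226315/79 ≈ -1.3953e+6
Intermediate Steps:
I = 3 (I = -2 + 5 = 3)
Q(l, m) = 5 (Q(l, m) = -7 + 12 = 5)
h(n, b) = 6*n (h(n, b) = 3*(n + n) = 3*(2*n) = 6*n)
g(M, V) = -79/(-271 + M) (g(M, V) = (6*(-14) + 5)/(M - 271) = (-84 + 5)/(-271 + M) = -79/(-271 + M))
-125115/g(-369 - f, -645) = -125115/((-79/(-271 + (-369 - 1*241)))) = -125115/((-79/(-271 + (-369 - 241)))) = -125115/((-79/(-271 - 610))) = -125115/((-79/(-881))) = -125115/((-79*(-1/881))) = -125115/79/881 = -125115*881/79 = -110226315/79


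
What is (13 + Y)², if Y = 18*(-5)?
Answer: 5929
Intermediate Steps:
Y = -90
(13 + Y)² = (13 - 90)² = (-77)² = 5929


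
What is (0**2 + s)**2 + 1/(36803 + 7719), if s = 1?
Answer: 44523/44522 ≈ 1.0000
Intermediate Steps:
(0**2 + s)**2 + 1/(36803 + 7719) = (0**2 + 1)**2 + 1/(36803 + 7719) = (0 + 1)**2 + 1/44522 = 1**2 + 1/44522 = 1 + 1/44522 = 44523/44522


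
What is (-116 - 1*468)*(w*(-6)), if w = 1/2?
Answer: 1752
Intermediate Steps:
w = 1/2 ≈ 0.50000
(-116 - 1*468)*(w*(-6)) = (-116 - 1*468)*((1/2)*(-6)) = (-116 - 468)*(-3) = -584*(-3) = 1752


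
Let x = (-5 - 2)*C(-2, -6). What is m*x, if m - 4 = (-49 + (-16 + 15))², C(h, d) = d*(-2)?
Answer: -210336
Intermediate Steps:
C(h, d) = -2*d
m = 2504 (m = 4 + (-49 + (-16 + 15))² = 4 + (-49 - 1)² = 4 + (-50)² = 4 + 2500 = 2504)
x = -84 (x = (-5 - 2)*(-2*(-6)) = -7*12 = -84)
m*x = 2504*(-84) = -210336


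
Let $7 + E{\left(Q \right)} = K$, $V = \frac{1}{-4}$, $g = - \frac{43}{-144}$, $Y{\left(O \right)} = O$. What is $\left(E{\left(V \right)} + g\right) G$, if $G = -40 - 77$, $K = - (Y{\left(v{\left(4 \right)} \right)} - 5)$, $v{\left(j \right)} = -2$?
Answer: $- \frac{559}{16} \approx -34.938$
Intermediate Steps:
$g = \frac{43}{144}$ ($g = \left(-43\right) \left(- \frac{1}{144}\right) = \frac{43}{144} \approx 0.29861$)
$V = - \frac{1}{4} \approx -0.25$
$K = 7$ ($K = - (-2 - 5) = \left(-1\right) \left(-7\right) = 7$)
$E{\left(Q \right)} = 0$ ($E{\left(Q \right)} = -7 + 7 = 0$)
$G = -117$ ($G = -40 - 77 = -117$)
$\left(E{\left(V \right)} + g\right) G = \left(0 + \frac{43}{144}\right) \left(-117\right) = \frac{43}{144} \left(-117\right) = - \frac{559}{16}$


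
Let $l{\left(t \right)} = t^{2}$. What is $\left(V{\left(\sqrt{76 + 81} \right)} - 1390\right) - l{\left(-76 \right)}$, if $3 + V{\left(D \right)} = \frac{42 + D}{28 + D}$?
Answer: $- \frac{4493944}{627} - \frac{14 \sqrt{157}}{627} \approx -7167.7$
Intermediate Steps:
$V{\left(D \right)} = -3 + \frac{42 + D}{28 + D}$
$\left(V{\left(\sqrt{76 + 81} \right)} - 1390\right) - l{\left(-76 \right)} = \left(\frac{2 \left(-21 - \sqrt{76 + 81}\right)}{28 + \sqrt{76 + 81}} - 1390\right) - \left(-76\right)^{2} = \left(\frac{2 \left(-21 - \sqrt{157}\right)}{28 + \sqrt{157}} - 1390\right) - 5776 = \left(-1390 + \frac{2 \left(-21 - \sqrt{157}\right)}{28 + \sqrt{157}}\right) - 5776 = -7166 + \frac{2 \left(-21 - \sqrt{157}\right)}{28 + \sqrt{157}}$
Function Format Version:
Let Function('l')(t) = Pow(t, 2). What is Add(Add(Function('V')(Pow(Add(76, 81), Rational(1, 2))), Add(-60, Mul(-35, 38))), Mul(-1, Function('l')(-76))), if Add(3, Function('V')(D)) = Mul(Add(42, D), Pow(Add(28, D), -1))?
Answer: Add(Rational(-4493944, 627), Mul(Rational(-14, 627), Pow(157, Rational(1, 2)))) ≈ -7167.7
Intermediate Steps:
Function('V')(D) = Add(-3, Mul(Pow(Add(28, D), -1), Add(42, D))) (Function('V')(D) = Add(-3, Mul(Add(42, D), Pow(Add(28, D), -1))) = Add(-3, Mul(Pow(Add(28, D), -1), Add(42, D))))
Add(Add(Function('V')(Pow(Add(76, 81), Rational(1, 2))), Add(-60, Mul(-35, 38))), Mul(-1, Function('l')(-76))) = Add(Add(Mul(2, Pow(Add(28, Pow(Add(76, 81), Rational(1, 2))), -1), Add(-21, Mul(-1, Pow(Add(76, 81), Rational(1, 2))))), Add(-60, Mul(-35, 38))), Mul(-1, Pow(-76, 2))) = Add(Add(Mul(2, Pow(Add(28, Pow(157, Rational(1, 2))), -1), Add(-21, Mul(-1, Pow(157, Rational(1, 2))))), Add(-60, -1330)), Mul(-1, 5776)) = Add(Add(Mul(2, Pow(Add(28, Pow(157, Rational(1, 2))), -1), Add(-21, Mul(-1, Pow(157, Rational(1, 2))))), -1390), -5776) = Add(Add(-1390, Mul(2, Pow(Add(28, Pow(157, Rational(1, 2))), -1), Add(-21, Mul(-1, Pow(157, Rational(1, 2)))))), -5776) = Add(-7166, Mul(2, Pow(Add(28, Pow(157, Rational(1, 2))), -1), Add(-21, Mul(-1, Pow(157, Rational(1, 2))))))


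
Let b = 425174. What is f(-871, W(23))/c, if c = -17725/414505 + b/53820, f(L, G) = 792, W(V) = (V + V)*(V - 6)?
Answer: 135911215440/1348329149 ≈ 100.80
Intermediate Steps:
W(V) = 2*V*(-6 + V) (W(V) = (2*V)*(-6 + V) = 2*V*(-6 + V))
c = 1348329149/171605070 (c = -17725/414505 + 425174/53820 = -17725*1/414505 + 425174*(1/53820) = -3545/82901 + 212587/26910 = 1348329149/171605070 ≈ 7.8572)
f(-871, W(23))/c = 792/(1348329149/171605070) = 792*(171605070/1348329149) = 135911215440/1348329149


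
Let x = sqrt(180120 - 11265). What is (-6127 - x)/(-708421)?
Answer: 6127/708421 + sqrt(168855)/708421 ≈ 0.0092289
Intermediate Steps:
x = sqrt(168855) ≈ 410.92
(-6127 - x)/(-708421) = (-6127 - sqrt(168855))/(-708421) = (-6127 - sqrt(168855))*(-1/708421) = 6127/708421 + sqrt(168855)/708421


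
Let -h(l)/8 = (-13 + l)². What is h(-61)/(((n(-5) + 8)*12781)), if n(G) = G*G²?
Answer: 43808/1495377 ≈ 0.029296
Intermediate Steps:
n(G) = G³
h(l) = -8*(-13 + l)²
h(-61)/(((n(-5) + 8)*12781)) = (-8*(-13 - 61)²)/((((-5)³ + 8)*12781)) = (-8*(-74)²)/(((-125 + 8)*12781)) = (-8*5476)/((-117*12781)) = -43808/(-1495377) = -43808*(-1/1495377) = 43808/1495377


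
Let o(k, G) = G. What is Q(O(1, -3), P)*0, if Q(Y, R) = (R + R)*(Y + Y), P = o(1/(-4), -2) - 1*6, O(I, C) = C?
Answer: 0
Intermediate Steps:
P = -8 (P = -2 - 1*6 = -2 - 6 = -8)
Q(Y, R) = 4*R*Y (Q(Y, R) = (2*R)*(2*Y) = 4*R*Y)
Q(O(1, -3), P)*0 = (4*(-8)*(-3))*0 = 96*0 = 0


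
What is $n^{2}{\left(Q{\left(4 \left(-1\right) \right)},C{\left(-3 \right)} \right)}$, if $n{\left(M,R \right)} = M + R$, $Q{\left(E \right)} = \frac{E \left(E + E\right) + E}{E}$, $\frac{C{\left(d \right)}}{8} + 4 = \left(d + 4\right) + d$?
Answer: $3025$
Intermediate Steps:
$C{\left(d \right)} = 16 d$ ($C{\left(d \right)} = -32 + 8 \left(\left(d + 4\right) + d\right) = -32 + 8 \left(\left(4 + d\right) + d\right) = -32 + 8 \left(4 + 2 d\right) = -32 + \left(32 + 16 d\right) = 16 d$)
$Q{\left(E \right)} = \frac{E + 2 E^{2}}{E}$ ($Q{\left(E \right)} = \frac{E 2 E + E}{E} = \frac{2 E^{2} + E}{E} = \frac{E + 2 E^{2}}{E}$)
$n^{2}{\left(Q{\left(4 \left(-1\right) \right)},C{\left(-3 \right)} \right)} = \left(\left(1 + 2 \cdot 4 \left(-1\right)\right) + 16 \left(-3\right)\right)^{2} = \left(\left(1 + 2 \left(-4\right)\right) - 48\right)^{2} = \left(\left(1 - 8\right) - 48\right)^{2} = \left(-7 - 48\right)^{2} = \left(-55\right)^{2} = 3025$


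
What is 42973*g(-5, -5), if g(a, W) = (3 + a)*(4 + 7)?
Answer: -945406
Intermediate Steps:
g(a, W) = 33 + 11*a (g(a, W) = (3 + a)*11 = 33 + 11*a)
42973*g(-5, -5) = 42973*(33 + 11*(-5)) = 42973*(33 - 55) = 42973*(-22) = -945406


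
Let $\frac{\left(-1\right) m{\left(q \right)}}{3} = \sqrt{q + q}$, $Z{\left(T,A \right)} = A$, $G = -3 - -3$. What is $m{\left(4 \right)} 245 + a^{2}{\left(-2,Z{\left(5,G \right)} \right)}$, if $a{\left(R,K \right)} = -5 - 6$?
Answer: $121 - 1470 \sqrt{2} \approx -1957.9$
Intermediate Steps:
$G = 0$ ($G = -3 + 3 = 0$)
$m{\left(q \right)} = - 3 \sqrt{2} \sqrt{q}$ ($m{\left(q \right)} = - 3 \sqrt{q + q} = - 3 \sqrt{2 q} = - 3 \sqrt{2} \sqrt{q}$)
$a{\left(R,K \right)} = -11$ ($a{\left(R,K \right)} = -5 - 6 = -11$)
$m{\left(4 \right)} 245 + a^{2}{\left(-2,Z{\left(5,G \right)} \right)} = - 3 \sqrt{2} \sqrt{4} \cdot 245 + \left(-11\right)^{2} = \left(-3\right) \sqrt{2} \cdot 2 \cdot 245 + 121 = - 6 \sqrt{2} \cdot 245 + 121 = - 1470 \sqrt{2} + 121 = 121 - 1470 \sqrt{2}$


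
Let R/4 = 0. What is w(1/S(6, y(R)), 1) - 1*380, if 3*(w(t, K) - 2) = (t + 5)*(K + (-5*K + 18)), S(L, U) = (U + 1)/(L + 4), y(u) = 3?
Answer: -343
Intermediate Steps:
R = 0 (R = 4*0 = 0)
S(L, U) = (1 + U)/(4 + L)
w(t, K) = 2 + (5 + t)*(18 - 4*K)/3 (w(t, K) = 2 + ((t + 5)*(K + (-5*K + 18)))/3 = 2 + ((5 + t)*(K + (18 - 5*K)))/3 = 2 + ((5 + t)*(18 - 4*K))/3 = 2 + (5 + t)*(18 - 4*K)/3)
w(1/S(6, y(R)), 1) - 1*380 = (32 + 6/(((1 + 3)/(4 + 6))) - 20/3*1 - 4/3*1/(1 + 3)/(4 + 6)) - 1*380 = (32 + 6/((4/10)) - 20/3 - 4/3*1/4/10) - 380 = (32 + 6/(((⅒)*4)) - 20/3 - 4/3*1/(⅒)*4) - 380 = (32 + 6/(⅖) - 20/3 - 4/3*1/⅖) - 380 = (32 + 6*(5/2) - 20/3 - 4/3*1*5/2) - 380 = (32 + 15 - 20/3 - 10/3) - 380 = 37 - 380 = -343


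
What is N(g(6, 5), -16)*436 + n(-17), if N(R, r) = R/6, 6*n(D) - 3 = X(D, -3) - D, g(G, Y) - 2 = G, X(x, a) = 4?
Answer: 1756/3 ≈ 585.33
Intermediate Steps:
g(G, Y) = 2 + G
n(D) = 7/6 - D/6 (n(D) = 1/2 + (4 - D)/6 = 1/2 + (2/3 - D/6) = 7/6 - D/6)
N(R, r) = R/6 (N(R, r) = R*(1/6) = R/6)
N(g(6, 5), -16)*436 + n(-17) = ((2 + 6)/6)*436 + (7/6 - 1/6*(-17)) = ((1/6)*8)*436 + (7/6 + 17/6) = (4/3)*436 + 4 = 1744/3 + 4 = 1756/3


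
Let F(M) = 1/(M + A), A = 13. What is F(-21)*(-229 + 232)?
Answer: -3/8 ≈ -0.37500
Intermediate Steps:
F(M) = 1/(13 + M) (F(M) = 1/(M + 13) = 1/(13 + M))
F(-21)*(-229 + 232) = (-229 + 232)/(13 - 21) = 3/(-8) = -⅛*3 = -3/8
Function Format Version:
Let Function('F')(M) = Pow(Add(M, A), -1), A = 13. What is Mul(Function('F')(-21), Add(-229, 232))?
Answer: Rational(-3, 8) ≈ -0.37500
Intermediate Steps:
Function('F')(M) = Pow(Add(13, M), -1) (Function('F')(M) = Pow(Add(M, 13), -1) = Pow(Add(13, M), -1))
Mul(Function('F')(-21), Add(-229, 232)) = Mul(Pow(Add(13, -21), -1), Add(-229, 232)) = Mul(Pow(-8, -1), 3) = Mul(Rational(-1, 8), 3) = Rational(-3, 8)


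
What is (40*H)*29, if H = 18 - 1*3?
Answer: 17400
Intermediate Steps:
H = 15 (H = 18 - 3 = 15)
(40*H)*29 = (40*15)*29 = 600*29 = 17400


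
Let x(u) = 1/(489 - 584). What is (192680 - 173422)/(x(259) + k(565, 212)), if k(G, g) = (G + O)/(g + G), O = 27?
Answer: 38419710/1499 ≈ 25630.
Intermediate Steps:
k(G, g) = (27 + G)/(G + g) (k(G, g) = (G + 27)/(g + G) = (27 + G)/(G + g))
x(u) = -1/95 (x(u) = 1/(-95) = -1/95)
(192680 - 173422)/(x(259) + k(565, 212)) = (192680 - 173422)/(-1/95 + (27 + 565)/(565 + 212)) = 19258/(-1/95 + 592/777) = 19258/(-1/95 + (1/777)*592) = 19258/(-1/95 + 16/21) = 19258/(1499/1995) = 19258*(1995/1499) = 38419710/1499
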